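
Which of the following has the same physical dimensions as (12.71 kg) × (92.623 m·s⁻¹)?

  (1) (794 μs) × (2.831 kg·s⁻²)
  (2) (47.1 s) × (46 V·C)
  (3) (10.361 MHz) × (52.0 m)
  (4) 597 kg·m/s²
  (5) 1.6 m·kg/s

Reference: [kg] · [m·s⁻¹] = kg·m·s⁻¹.
Each option:
  (1) [s] · [kg·s⁻²] = kg·s⁻¹
  (2) [s] · [kg·m²·s⁻²] = kg·m²·s⁻¹
  (3) [s⁻¹] · [m] = m·s⁻¹
  (4) kg·m·s⁻²
  (5) kg·m·s⁻¹  ← same
Only (5) matches kg·m·s⁻¹.

(5)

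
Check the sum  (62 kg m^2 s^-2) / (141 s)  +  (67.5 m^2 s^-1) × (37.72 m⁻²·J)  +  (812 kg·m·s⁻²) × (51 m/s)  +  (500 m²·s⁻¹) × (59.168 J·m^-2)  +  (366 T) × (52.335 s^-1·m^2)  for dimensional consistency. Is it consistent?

Work out the base dimensions of each:
  (62 kg m^2 s^-2) / (141 s):  [kg·m²·s⁻²] / [s] = kg·m²·s⁻³
  (67.5 m^2 s^-1) × (37.72 m⁻²·J):  [m²·s⁻¹] · [kg·s⁻²] = kg·m²·s⁻³
  (812 kg·m·s⁻²) × (51 m/s):  [kg·m·s⁻²] · [m·s⁻¹] = kg·m²·s⁻³
  (500 m²·s⁻¹) × (59.168 J·m^-2):  [m²·s⁻¹] · [kg·s⁻²] = kg·m²·s⁻³
  (366 T) × (52.335 s^-1·m^2):  [kg·s⁻²·A⁻¹] · [m²·s⁻¹] = kg·m²·s⁻³·A⁻¹
The terms do not share a single dimension (kg·m²·s⁻³ vs kg·m²·s⁻³·A⁻¹).

No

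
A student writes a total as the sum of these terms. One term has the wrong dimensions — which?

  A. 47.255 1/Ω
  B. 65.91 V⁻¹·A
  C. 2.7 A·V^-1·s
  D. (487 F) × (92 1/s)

Work out the base dimensions of each:
  A. Ω⁻¹ = (V·A⁻¹)⁻¹ = kg⁻¹·m⁻²·s³·A²
  B. A·V⁻¹ = A·(J·C⁻¹)⁻¹ = kg⁻¹·m⁻²·s³·A²
  C. A·s·V⁻¹ = A·s·(J·C⁻¹)⁻¹ = kg⁻¹·m⁻²·s⁴·A²
  D. [kg⁻¹·m⁻²·s⁴·A²] · [s⁻¹] = kg⁻¹·m⁻²·s³·A²
All reduce to kg⁻¹·m⁻²·s³·A² except C., which is kg⁻¹·m⁻²·s⁴·A².

C.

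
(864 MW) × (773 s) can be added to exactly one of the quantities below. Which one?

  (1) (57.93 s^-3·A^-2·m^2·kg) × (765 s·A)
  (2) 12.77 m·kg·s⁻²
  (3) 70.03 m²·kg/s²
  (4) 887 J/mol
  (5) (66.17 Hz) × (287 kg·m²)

(3)

Reference: [kg·m²·s⁻³] · [s] = kg·m²·s⁻².
Each option:
  (1) [kg·m²·s⁻³·A⁻²] · [s·A] = kg·m²·s⁻²·A⁻¹
  (2) kg·m·s⁻²
  (3) kg·m²·s⁻²  ← same
  (4) J·mol⁻¹ = N·m·mol⁻¹ = kg·m²·s⁻²·mol⁻¹
  (5) [s⁻¹] · [kg·m²] = kg·m²·s⁻¹
Only (3) matches kg·m²·s⁻².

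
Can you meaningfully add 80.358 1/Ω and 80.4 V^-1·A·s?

Expand each in SI base units:
  80.358 1/Ω:  Ω⁻¹ = (V·A⁻¹)⁻¹ = kg⁻¹·m⁻²·s³·A²
  80.4 V^-1·A·s:  A·s·V⁻¹ = A·s·(J·C⁻¹)⁻¹ = kg⁻¹·m⁻²·s⁴·A²
kg⁻¹·m⁻²·s³·A² ≠ kg⁻¹·m⁻²·s⁴·A², so they cannot be added.

No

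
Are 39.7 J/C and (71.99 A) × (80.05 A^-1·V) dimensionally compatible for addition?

Yes

Dimensions:
  39.7 J/C:  J·C⁻¹ = N·m·(s·A)⁻¹ = kg·m²·s⁻³·A⁻¹
  (71.99 A) × (80.05 A^-1·V):  [A] · [kg·m²·s⁻³·A⁻²] = kg·m²·s⁻³·A⁻¹
Both are kg·m²·s⁻³·A⁻¹, so they have the same dimensions and can be added.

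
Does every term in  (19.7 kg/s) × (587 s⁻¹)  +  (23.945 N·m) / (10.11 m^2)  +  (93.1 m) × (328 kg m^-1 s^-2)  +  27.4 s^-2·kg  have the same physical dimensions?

Expand each in SI base units:
  (19.7 kg/s) × (587 s⁻¹):  [kg·s⁻¹] · [s⁻¹] = kg·s⁻²
  (23.945 N·m) / (10.11 m^2):  [kg·m²·s⁻²] / [m²] = kg·s⁻²
  (93.1 m) × (328 kg m^-1 s^-2):  [m] · [kg·m⁻¹·s⁻²] = kg·s⁻²
  27.4 s^-2·kg:  kg·s⁻²
Every term reduces to kg·s⁻².

Yes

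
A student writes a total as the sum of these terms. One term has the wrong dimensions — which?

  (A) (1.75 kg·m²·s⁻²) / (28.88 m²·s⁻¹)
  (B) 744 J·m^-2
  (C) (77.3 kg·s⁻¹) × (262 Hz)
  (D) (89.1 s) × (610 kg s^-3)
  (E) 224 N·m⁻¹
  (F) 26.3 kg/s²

(A)

In SI base units:
  (A) [kg·m²·s⁻²] / [m²·s⁻¹] = kg·s⁻¹
  (B) J·m⁻² = N·m·m⁻² = kg·s⁻²
  (C) [kg·s⁻¹] · [s⁻¹] = kg·s⁻²
  (D) [s] · [kg·s⁻³] = kg·s⁻²
  (E) N·m⁻¹ = kg·m·s⁻²·m⁻¹ = kg·s⁻²
  (F) kg·s⁻²
All reduce to kg·s⁻² except (A), which is kg·s⁻¹.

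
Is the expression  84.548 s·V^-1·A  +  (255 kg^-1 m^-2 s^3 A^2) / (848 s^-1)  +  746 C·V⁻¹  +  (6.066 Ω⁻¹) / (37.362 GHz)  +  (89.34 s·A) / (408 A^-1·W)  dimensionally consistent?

Expand each in SI base units:
  84.548 s·V^-1·A:  A·s·V⁻¹ = A·s·(J·C⁻¹)⁻¹ = kg⁻¹·m⁻²·s⁴·A²
  (255 kg^-1 m^-2 s^3 A^2) / (848 s^-1):  [kg⁻¹·m⁻²·s³·A²] / [s⁻¹] = kg⁻¹·m⁻²·s⁴·A²
  746 C·V⁻¹:  C·V⁻¹ = s·A·(J·C⁻¹)⁻¹ = kg⁻¹·m⁻²·s⁴·A²
  (6.066 Ω⁻¹) / (37.362 GHz):  [kg⁻¹·m⁻²·s³·A²] / [s⁻¹] = kg⁻¹·m⁻²·s⁴·A²
  (89.34 s·A) / (408 A^-1·W):  [s·A] / [kg·m²·s⁻³·A⁻¹] = kg⁻¹·m⁻²·s⁴·A²
Every term reduces to kg⁻¹·m⁻²·s⁴·A².

Yes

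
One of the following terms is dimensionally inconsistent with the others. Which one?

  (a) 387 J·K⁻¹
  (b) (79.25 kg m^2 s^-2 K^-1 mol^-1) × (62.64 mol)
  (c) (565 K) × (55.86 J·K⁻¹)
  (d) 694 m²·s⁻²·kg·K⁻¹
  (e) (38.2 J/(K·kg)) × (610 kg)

Reduce each to base SI dimensions:
  (a) J·K⁻¹ = N·m·K⁻¹ = kg·m²·s⁻²·K⁻¹
  (b) [kg·m²·s⁻²·K⁻¹·mol⁻¹] · [mol] = kg·m²·s⁻²·K⁻¹
  (c) [K] · [kg·m²·s⁻²·K⁻¹] = kg·m²·s⁻²
  (d) kg·m²·s⁻²·K⁻¹
  (e) [m²·s⁻²·K⁻¹] · [kg] = kg·m²·s⁻²·K⁻¹
All reduce to kg·m²·s⁻²·K⁻¹ except (c), which is kg·m²·s⁻².

(c)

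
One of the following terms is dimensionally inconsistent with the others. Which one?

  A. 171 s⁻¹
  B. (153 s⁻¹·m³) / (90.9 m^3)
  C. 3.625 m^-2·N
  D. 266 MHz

Dimensions:
  A. s⁻¹
  B. [m³·s⁻¹] / [m³] = s⁻¹
  C. N·m⁻² = kg·m·s⁻²·m⁻² = kg·m⁻¹·s⁻²
  D. Hz = s⁻¹
All reduce to s⁻¹ except C., which is kg·m⁻¹·s⁻².

C.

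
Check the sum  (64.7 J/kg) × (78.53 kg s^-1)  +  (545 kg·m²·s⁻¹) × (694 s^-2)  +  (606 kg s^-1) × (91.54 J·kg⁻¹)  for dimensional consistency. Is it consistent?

Yes

Reduce each to base SI dimensions:
  (64.7 J/kg) × (78.53 kg s^-1):  [m²·s⁻²] · [kg·s⁻¹] = kg·m²·s⁻³
  (545 kg·m²·s⁻¹) × (694 s^-2):  [kg·m²·s⁻¹] · [s⁻²] = kg·m²·s⁻³
  (606 kg s^-1) × (91.54 J·kg⁻¹):  [kg·s⁻¹] · [m²·s⁻²] = kg·m²·s⁻³
Every term reduces to kg·m²·s⁻³.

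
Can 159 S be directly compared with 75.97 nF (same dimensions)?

No

Reduce each to base SI dimensions:
  159 S:  S = Ω⁻¹ = kg⁻¹·m⁻²·s³·A²
  75.97 nF:  F = C·V⁻¹ = kg⁻¹·m⁻²·s⁴·A²
kg⁻¹·m⁻²·s³·A² ≠ kg⁻¹·m⁻²·s⁴·A², so they cannot be added.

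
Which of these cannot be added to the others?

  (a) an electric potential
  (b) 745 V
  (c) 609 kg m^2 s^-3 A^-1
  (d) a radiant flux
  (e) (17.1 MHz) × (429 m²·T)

(d)

Dimensions:
  (a) [electric potential] = kg·m²·s⁻³·A⁻¹
  (b) V = J·C⁻¹ = kg·m²·s⁻³·A⁻¹
  (c) kg·m²·s⁻³·A⁻¹
  (d) [radiant flux] = kg·m²·s⁻³
  (e) [s⁻¹] · [kg·m²·s⁻²·A⁻¹] = kg·m²·s⁻³·A⁻¹
All reduce to kg·m²·s⁻³·A⁻¹ except (d), which is kg·m²·s⁻³.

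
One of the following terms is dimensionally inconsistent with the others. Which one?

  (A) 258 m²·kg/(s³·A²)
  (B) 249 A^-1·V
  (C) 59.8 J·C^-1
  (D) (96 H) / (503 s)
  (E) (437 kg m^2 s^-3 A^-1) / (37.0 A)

(C)

Work out the base dimensions of each:
  (A) kg·m²·s⁻³·A⁻²
  (B) V·A⁻¹ = J·C⁻¹·A⁻¹ = kg·m²·s⁻³·A⁻²
  (C) J·C⁻¹ = N·m·(s·A)⁻¹ = kg·m²·s⁻³·A⁻¹
  (D) [kg·m²·s⁻²·A⁻²] / [s] = kg·m²·s⁻³·A⁻²
  (E) [kg·m²·s⁻³·A⁻¹] / [A] = kg·m²·s⁻³·A⁻²
All reduce to kg·m²·s⁻³·A⁻² except (C), which is kg·m²·s⁻³·A⁻¹.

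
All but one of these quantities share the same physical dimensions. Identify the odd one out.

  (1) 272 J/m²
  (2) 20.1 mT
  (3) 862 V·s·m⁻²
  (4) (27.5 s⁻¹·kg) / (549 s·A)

(1)

Dimensions:
  (1) J·m⁻² = N·m·m⁻² = kg·s⁻²
  (2) T = Wb·m⁻² = kg·s⁻²·A⁻¹
  (3) V·s·m⁻² = J·C⁻¹·s·m⁻² = kg·s⁻²·A⁻¹
  (4) [kg·s⁻¹] / [s·A] = kg·s⁻²·A⁻¹
All reduce to kg·s⁻²·A⁻¹ except (1), which is kg·s⁻².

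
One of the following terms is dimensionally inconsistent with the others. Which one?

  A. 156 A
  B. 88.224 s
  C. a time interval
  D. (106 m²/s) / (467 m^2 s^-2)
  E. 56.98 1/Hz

A.

Expand each in SI base units:
  A. A
  B. s
  C. [time interval] = s
  D. [m²·s⁻¹] / [m²·s⁻²] = s
  E. Hz⁻¹ = (s⁻¹)⁻¹ = s
All reduce to s except A., which is A.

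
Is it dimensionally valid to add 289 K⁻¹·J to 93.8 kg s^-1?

Expand each in SI base units:
  289 K⁻¹·J:  J·K⁻¹ = N·m·K⁻¹ = kg·m²·s⁻²·K⁻¹
  93.8 kg s^-1:  kg·s⁻¹
kg·m²·s⁻²·K⁻¹ ≠ kg·s⁻¹, so they cannot be added.

No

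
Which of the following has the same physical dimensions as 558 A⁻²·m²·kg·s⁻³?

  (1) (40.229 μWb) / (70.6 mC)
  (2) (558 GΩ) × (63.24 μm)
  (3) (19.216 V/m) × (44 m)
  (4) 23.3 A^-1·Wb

(1)

Reference: kg·m²·s⁻³·A⁻².
Each option:
  (1) [kg·m²·s⁻²·A⁻¹] / [s·A] = kg·m²·s⁻³·A⁻²  ← same
  (2) [kg·m²·s⁻³·A⁻²] · [m] = kg·m³·s⁻³·A⁻²
  (3) [kg·m·s⁻³·A⁻¹] · [m] = kg·m²·s⁻³·A⁻¹
  (4) Wb·A⁻¹ = V·s·A⁻¹ = kg·m²·s⁻²·A⁻²
Only (1) matches kg·m²·s⁻³·A⁻².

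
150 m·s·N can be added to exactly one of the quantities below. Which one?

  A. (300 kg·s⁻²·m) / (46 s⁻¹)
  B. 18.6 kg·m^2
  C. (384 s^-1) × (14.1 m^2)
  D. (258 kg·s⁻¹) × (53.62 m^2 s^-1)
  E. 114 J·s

Reference: N·m·s = kg·m·s⁻²·m·s = kg·m²·s⁻¹.
Each option:
  A. [kg·m·s⁻²] / [s⁻¹] = kg·m·s⁻¹
  B. kg·m²
  C. [s⁻¹] · [m²] = m²·s⁻¹
  D. [kg·s⁻¹] · [m²·s⁻¹] = kg·m²·s⁻²
  E. J·s = N·m·s = kg·m²·s⁻¹  ← same
Only E. matches kg·m²·s⁻¹.

E.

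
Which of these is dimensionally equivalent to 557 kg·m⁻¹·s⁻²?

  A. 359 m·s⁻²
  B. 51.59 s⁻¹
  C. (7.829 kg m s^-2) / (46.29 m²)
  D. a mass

C.

Reference: kg·m⁻¹·s⁻².
Each option:
  A. m·s⁻²
  B. s⁻¹
  C. [kg·m·s⁻²] / [m²] = kg·m⁻¹·s⁻²  ← same
  D. [mass] = kg
Only C. matches kg·m⁻¹·s⁻².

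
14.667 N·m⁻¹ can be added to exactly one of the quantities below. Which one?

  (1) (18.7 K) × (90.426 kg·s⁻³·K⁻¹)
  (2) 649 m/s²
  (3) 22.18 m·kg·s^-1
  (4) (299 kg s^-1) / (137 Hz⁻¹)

(4)

Reference: N·m⁻¹ = kg·m·s⁻²·m⁻¹ = kg·s⁻².
Each option:
  (1) [K] · [kg·s⁻³·K⁻¹] = kg·s⁻³
  (2) m·s⁻²
  (3) kg·m·s⁻¹
  (4) [kg·s⁻¹] / [s] = kg·s⁻²  ← same
Only (4) matches kg·s⁻².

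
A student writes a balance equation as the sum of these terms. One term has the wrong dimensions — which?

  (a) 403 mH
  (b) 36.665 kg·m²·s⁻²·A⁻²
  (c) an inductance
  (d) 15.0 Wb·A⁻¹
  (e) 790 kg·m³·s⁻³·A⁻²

(e)

Expand each in SI base units:
  (a) H = V·s·A⁻¹ = kg·m²·s⁻²·A⁻²
  (b) kg·m²·s⁻²·A⁻²
  (c) [inductance] = kg·m²·s⁻²·A⁻²
  (d) Wb·A⁻¹ = V·s·A⁻¹ = kg·m²·s⁻²·A⁻²
  (e) kg·m³·s⁻³·A⁻²
All reduce to kg·m²·s⁻²·A⁻² except (e), which is kg·m³·s⁻³·A⁻².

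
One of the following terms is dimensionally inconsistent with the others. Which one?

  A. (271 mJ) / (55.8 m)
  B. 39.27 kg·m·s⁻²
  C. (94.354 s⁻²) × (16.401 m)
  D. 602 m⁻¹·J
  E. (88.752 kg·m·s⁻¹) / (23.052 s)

C.

Dimensions:
  A. [kg·m²·s⁻²] / [m] = kg·m·s⁻²
  B. kg·m·s⁻²
  C. [s⁻²] · [m] = m·s⁻²
  D. J·m⁻¹ = N·m·m⁻¹ = kg·m·s⁻²
  E. [kg·m·s⁻¹] / [s] = kg·m·s⁻²
All reduce to kg·m·s⁻² except C., which is m·s⁻².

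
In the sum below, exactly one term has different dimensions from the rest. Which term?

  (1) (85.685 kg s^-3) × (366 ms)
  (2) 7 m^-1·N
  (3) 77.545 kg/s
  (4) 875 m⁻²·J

(3)

Reduce each to base SI dimensions:
  (1) [kg·s⁻³] · [s] = kg·s⁻²
  (2) N·m⁻¹ = kg·m·s⁻²·m⁻¹ = kg·s⁻²
  (3) kg·s⁻¹
  (4) J·m⁻² = N·m·m⁻² = kg·s⁻²
All reduce to kg·s⁻² except (3), which is kg·s⁻¹.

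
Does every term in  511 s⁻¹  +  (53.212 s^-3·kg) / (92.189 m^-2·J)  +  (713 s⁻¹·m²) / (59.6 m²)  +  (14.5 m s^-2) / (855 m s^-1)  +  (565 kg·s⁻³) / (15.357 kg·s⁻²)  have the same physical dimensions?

Reduce each to base SI dimensions:
  511 s⁻¹:  s⁻¹
  (53.212 s^-3·kg) / (92.189 m^-2·J):  [kg·s⁻³] / [kg·s⁻²] = s⁻¹
  (713 s⁻¹·m²) / (59.6 m²):  [m²·s⁻¹] / [m²] = s⁻¹
  (14.5 m s^-2) / (855 m s^-1):  [m·s⁻²] / [m·s⁻¹] = s⁻¹
  (565 kg·s⁻³) / (15.357 kg·s⁻²):  [kg·s⁻³] / [kg·s⁻²] = s⁻¹
Every term reduces to s⁻¹.

Yes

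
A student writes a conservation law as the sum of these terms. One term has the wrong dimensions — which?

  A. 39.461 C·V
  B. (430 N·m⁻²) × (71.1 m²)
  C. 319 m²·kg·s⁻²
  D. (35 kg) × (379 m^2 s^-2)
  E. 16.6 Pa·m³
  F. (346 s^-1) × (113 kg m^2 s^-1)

Dimensions:
  A. C·V = s·A·J·C⁻¹ = kg·m²·s⁻²
  B. [kg·m⁻¹·s⁻²] · [m²] = kg·m·s⁻²
  C. kg·m²·s⁻²
  D. [kg] · [m²·s⁻²] = kg·m²·s⁻²
  E. Pa·m³ = N·m⁻²·m³ = kg·m²·s⁻²
  F. [s⁻¹] · [kg·m²·s⁻¹] = kg·m²·s⁻²
All reduce to kg·m²·s⁻² except B., which is kg·m·s⁻².

B.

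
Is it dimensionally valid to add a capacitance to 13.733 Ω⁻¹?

Reduce each to base SI dimensions:
  a capacitance:  [capacitance] = kg⁻¹·m⁻²·s⁴·A²
  13.733 Ω⁻¹:  Ω⁻¹ = (V·A⁻¹)⁻¹ = kg⁻¹·m⁻²·s³·A²
kg⁻¹·m⁻²·s⁴·A² ≠ kg⁻¹·m⁻²·s³·A², so they cannot be added.

No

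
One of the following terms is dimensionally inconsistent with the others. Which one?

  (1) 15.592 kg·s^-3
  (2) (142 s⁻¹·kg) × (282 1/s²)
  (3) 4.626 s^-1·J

In SI base units:
  (1) kg·s⁻³
  (2) [kg·s⁻¹] · [s⁻²] = kg·s⁻³
  (3) J·s⁻¹ = N·m·s⁻¹ = kg·m²·s⁻³
All reduce to kg·s⁻³ except (3), which is kg·m²·s⁻³.

(3)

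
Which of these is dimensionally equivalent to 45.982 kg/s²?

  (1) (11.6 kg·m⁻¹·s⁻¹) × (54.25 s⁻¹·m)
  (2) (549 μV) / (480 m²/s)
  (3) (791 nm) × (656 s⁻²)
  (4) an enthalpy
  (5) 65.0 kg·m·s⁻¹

(1)

Reference: kg·s⁻².
Each option:
  (1) [kg·m⁻¹·s⁻¹] · [m·s⁻¹] = kg·s⁻²  ← same
  (2) [kg·m²·s⁻³·A⁻¹] / [m²·s⁻¹] = kg·s⁻²·A⁻¹
  (3) [m] · [s⁻²] = m·s⁻²
  (4) [enthalpy] = kg·m²·s⁻²
  (5) kg·m·s⁻¹
Only (1) matches kg·s⁻².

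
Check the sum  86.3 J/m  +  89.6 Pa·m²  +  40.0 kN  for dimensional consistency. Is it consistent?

Yes

Work out the base dimensions of each:
  86.3 J/m:  J·m⁻¹ = N·m·m⁻¹ = kg·m·s⁻²
  89.6 Pa·m²:  Pa·m² = N·m⁻²·m² = kg·m·s⁻²
  40.0 kN:  N = kg·m·s⁻²
Every term reduces to kg·m·s⁻².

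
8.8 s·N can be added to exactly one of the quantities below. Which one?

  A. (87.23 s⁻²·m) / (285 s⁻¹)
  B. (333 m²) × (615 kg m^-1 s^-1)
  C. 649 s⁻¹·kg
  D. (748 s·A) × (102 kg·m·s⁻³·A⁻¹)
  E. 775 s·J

B.

Reference: N·s = kg·m·s⁻²·s = kg·m·s⁻¹.
Each option:
  A. [m·s⁻²] / [s⁻¹] = m·s⁻¹
  B. [m²] · [kg·m⁻¹·s⁻¹] = kg·m·s⁻¹  ← same
  C. kg·s⁻¹
  D. [s·A] · [kg·m·s⁻³·A⁻¹] = kg·m·s⁻²
  E. J·s = N·m·s = kg·m²·s⁻¹
Only B. matches kg·m·s⁻¹.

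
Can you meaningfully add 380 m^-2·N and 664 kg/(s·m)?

Dimensions:
  380 m^-2·N:  N·m⁻² = kg·m·s⁻²·m⁻² = kg·m⁻¹·s⁻²
  664 kg/(s·m):  kg·m⁻¹·s⁻¹
kg·m⁻¹·s⁻² ≠ kg·m⁻¹·s⁻¹, so they cannot be added.

No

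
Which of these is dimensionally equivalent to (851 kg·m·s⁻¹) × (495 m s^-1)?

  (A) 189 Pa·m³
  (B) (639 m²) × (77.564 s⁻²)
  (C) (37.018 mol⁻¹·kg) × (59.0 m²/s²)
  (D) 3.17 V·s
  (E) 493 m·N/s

(A)

Reference: [kg·m·s⁻¹] · [m·s⁻¹] = kg·m²·s⁻².
Each option:
  (A) Pa·m³ = N·m⁻²·m³ = kg·m²·s⁻²  ← same
  (B) [m²] · [s⁻²] = m²·s⁻²
  (C) [kg·mol⁻¹] · [m²·s⁻²] = kg·m²·s⁻²·mol⁻¹
  (D) V·s = J·C⁻¹·s = kg·m²·s⁻²·A⁻¹
  (E) N·m·s⁻¹ = kg·m·s⁻²·m·s⁻¹ = kg·m²·s⁻³
Only (A) matches kg·m²·s⁻².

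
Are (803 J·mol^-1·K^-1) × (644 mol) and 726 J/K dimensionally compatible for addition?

Yes

Reduce each to base SI dimensions:
  (803 J·mol^-1·K^-1) × (644 mol):  [kg·m²·s⁻²·K⁻¹·mol⁻¹] · [mol] = kg·m²·s⁻²·K⁻¹
  726 J/K:  J·K⁻¹ = N·m·K⁻¹ = kg·m²·s⁻²·K⁻¹
Both are kg·m²·s⁻²·K⁻¹, so they have the same dimensions and can be added.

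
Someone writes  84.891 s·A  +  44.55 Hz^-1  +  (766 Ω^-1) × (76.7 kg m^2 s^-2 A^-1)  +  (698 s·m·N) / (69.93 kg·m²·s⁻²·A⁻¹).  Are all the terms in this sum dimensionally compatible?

No

Expand each in SI base units:
  84.891 s·A:  A·s = s·A
  44.55 Hz^-1:  Hz⁻¹ = (s⁻¹)⁻¹ = s
  (766 Ω^-1) × (76.7 kg m^2 s^-2 A^-1):  [kg⁻¹·m⁻²·s³·A²] · [kg·m²·s⁻²·A⁻¹] = s·A
  (698 s·m·N) / (69.93 kg·m²·s⁻²·A⁻¹):  [kg·m²·s⁻¹] / [kg·m²·s⁻²·A⁻¹] = s·A
The terms do not share a single dimension (s vs s·A).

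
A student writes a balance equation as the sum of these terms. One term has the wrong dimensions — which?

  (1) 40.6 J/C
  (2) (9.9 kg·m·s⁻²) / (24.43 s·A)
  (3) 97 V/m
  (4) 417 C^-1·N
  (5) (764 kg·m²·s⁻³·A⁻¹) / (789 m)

(1)

Expand each in SI base units:
  (1) J·C⁻¹ = N·m·(s·A)⁻¹ = kg·m²·s⁻³·A⁻¹
  (2) [kg·m·s⁻²] / [s·A] = kg·m·s⁻³·A⁻¹
  (3) V·m⁻¹ = J·C⁻¹·m⁻¹ = kg·m·s⁻³·A⁻¹
  (4) N·C⁻¹ = kg·m·s⁻²·(s·A)⁻¹ = kg·m·s⁻³·A⁻¹
  (5) [kg·m²·s⁻³·A⁻¹] / [m] = kg·m·s⁻³·A⁻¹
All reduce to kg·m·s⁻³·A⁻¹ except (1), which is kg·m²·s⁻³·A⁻¹.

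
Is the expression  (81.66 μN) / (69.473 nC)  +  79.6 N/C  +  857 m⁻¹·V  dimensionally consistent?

Yes

Reduce each to base SI dimensions:
  (81.66 μN) / (69.473 nC):  [kg·m·s⁻²] / [s·A] = kg·m·s⁻³·A⁻¹
  79.6 N/C:  N·C⁻¹ = kg·m·s⁻²·(s·A)⁻¹ = kg·m·s⁻³·A⁻¹
  857 m⁻¹·V:  V·m⁻¹ = J·C⁻¹·m⁻¹ = kg·m·s⁻³·A⁻¹
Every term reduces to kg·m·s⁻³·A⁻¹.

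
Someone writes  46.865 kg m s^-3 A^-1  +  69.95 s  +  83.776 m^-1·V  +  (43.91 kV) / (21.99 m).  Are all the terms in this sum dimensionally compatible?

Expand each in SI base units:
  46.865 kg m s^-3 A^-1:  kg·m·s⁻³·A⁻¹
  69.95 s:  s
  83.776 m^-1·V:  V·m⁻¹ = J·C⁻¹·m⁻¹ = kg·m·s⁻³·A⁻¹
  (43.91 kV) / (21.99 m):  [kg·m²·s⁻³·A⁻¹] / [m] = kg·m·s⁻³·A⁻¹
The terms do not share a single dimension (kg·m·s⁻³·A⁻¹ vs s).

No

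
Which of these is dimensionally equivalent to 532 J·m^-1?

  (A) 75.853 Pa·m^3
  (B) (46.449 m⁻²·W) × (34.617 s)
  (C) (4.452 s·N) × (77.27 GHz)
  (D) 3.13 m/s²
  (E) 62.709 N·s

Reference: J·m⁻¹ = N·m·m⁻¹ = kg·m·s⁻².
Each option:
  (A) Pa·m³ = N·m⁻²·m³ = kg·m²·s⁻²
  (B) [kg·s⁻³] · [s] = kg·s⁻²
  (C) [kg·m·s⁻¹] · [s⁻¹] = kg·m·s⁻²  ← same
  (D) m·s⁻²
  (E) N·s = kg·m·s⁻²·s = kg·m·s⁻¹
Only (C) matches kg·m·s⁻².

(C)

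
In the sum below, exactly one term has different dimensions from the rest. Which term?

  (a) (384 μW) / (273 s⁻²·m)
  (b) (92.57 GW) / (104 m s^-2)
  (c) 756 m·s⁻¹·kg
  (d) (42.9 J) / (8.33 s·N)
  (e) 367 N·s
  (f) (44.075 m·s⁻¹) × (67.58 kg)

(d)

In SI base units:
  (a) [kg·m²·s⁻³] / [m·s⁻²] = kg·m·s⁻¹
  (b) [kg·m²·s⁻³] / [m·s⁻²] = kg·m·s⁻¹
  (c) kg·m·s⁻¹
  (d) [kg·m²·s⁻²] / [kg·m·s⁻¹] = m·s⁻¹
  (e) N·s = kg·m·s⁻²·s = kg·m·s⁻¹
  (f) [m·s⁻¹] · [kg] = kg·m·s⁻¹
All reduce to kg·m·s⁻¹ except (d), which is m·s⁻¹.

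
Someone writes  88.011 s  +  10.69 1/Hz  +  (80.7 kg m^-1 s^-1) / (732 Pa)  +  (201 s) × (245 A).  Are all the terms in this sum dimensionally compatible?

No

Reduce each to base SI dimensions:
  88.011 s:  s
  10.69 1/Hz:  Hz⁻¹ = (s⁻¹)⁻¹ = s
  (80.7 kg m^-1 s^-1) / (732 Pa):  [kg·m⁻¹·s⁻¹] / [kg·m⁻¹·s⁻²] = s
  (201 s) × (245 A):  [s] · [A] = s·A
The terms do not share a single dimension (s vs s·A).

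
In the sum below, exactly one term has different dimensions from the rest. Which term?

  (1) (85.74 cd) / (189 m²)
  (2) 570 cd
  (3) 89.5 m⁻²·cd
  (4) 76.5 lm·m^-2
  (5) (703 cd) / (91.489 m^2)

(2)

In SI base units:
  (1) [cd] / [m²] = m⁻²·cd
  (2) cd
  (3) cd·m⁻² = m⁻²·cd
  (4) lm·m⁻² = cd·m⁻² = m⁻²·cd
  (5) [cd] / [m²] = m⁻²·cd
All reduce to m⁻²·cd except (2), which is cd.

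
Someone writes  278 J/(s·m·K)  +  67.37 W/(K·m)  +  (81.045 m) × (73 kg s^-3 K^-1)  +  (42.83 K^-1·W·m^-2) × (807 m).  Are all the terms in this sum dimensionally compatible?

Yes

Work out the base dimensions of each:
  278 J/(s·m·K):  J·s⁻¹·m⁻¹·K⁻¹ = N·m·s⁻¹·m⁻¹·K⁻¹ = kg·m·s⁻³·K⁻¹
  67.37 W/(K·m):  W·m⁻¹·K⁻¹ = J·s⁻¹·m⁻¹·K⁻¹ = kg·m·s⁻³·K⁻¹
  (81.045 m) × (73 kg s^-3 K^-1):  [m] · [kg·s⁻³·K⁻¹] = kg·m·s⁻³·K⁻¹
  (42.83 K^-1·W·m^-2) × (807 m):  [kg·s⁻³·K⁻¹] · [m] = kg·m·s⁻³·K⁻¹
Every term reduces to kg·m·s⁻³·K⁻¹.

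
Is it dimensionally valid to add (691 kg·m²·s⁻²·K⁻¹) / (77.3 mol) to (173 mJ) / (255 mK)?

No

In SI base units:
  (691 kg·m²·s⁻²·K⁻¹) / (77.3 mol):  [kg·m²·s⁻²·K⁻¹] / [mol] = kg·m²·s⁻²·K⁻¹·mol⁻¹
  (173 mJ) / (255 mK):  [kg·m²·s⁻²] / [K] = kg·m²·s⁻²·K⁻¹
kg·m²·s⁻²·K⁻¹·mol⁻¹ ≠ kg·m²·s⁻²·K⁻¹, so they cannot be added.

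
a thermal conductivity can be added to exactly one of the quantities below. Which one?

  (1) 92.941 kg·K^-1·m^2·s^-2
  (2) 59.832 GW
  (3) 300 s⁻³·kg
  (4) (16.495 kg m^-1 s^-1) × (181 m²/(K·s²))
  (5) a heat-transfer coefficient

(4)

Reference: [thermal conductivity] = kg·m·s⁻³·K⁻¹.
Each option:
  (1) kg·m²·s⁻²·K⁻¹
  (2) W = J·s⁻¹ = kg·m²·s⁻³
  (3) kg·s⁻³
  (4) [kg·m⁻¹·s⁻¹] · [m²·s⁻²·K⁻¹] = kg·m·s⁻³·K⁻¹  ← same
  (5) [heat-transfer coefficient] = kg·s⁻³·K⁻¹
Only (4) matches kg·m·s⁻³·K⁻¹.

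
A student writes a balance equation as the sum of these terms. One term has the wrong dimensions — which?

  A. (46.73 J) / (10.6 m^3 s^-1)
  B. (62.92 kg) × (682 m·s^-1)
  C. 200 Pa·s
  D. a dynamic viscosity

In SI base units:
  A. [kg·m²·s⁻²] / [m³·s⁻¹] = kg·m⁻¹·s⁻¹
  B. [kg] · [m·s⁻¹] = kg·m·s⁻¹
  C. Pa·s = N·m⁻²·s = kg·m⁻¹·s⁻¹
  D. [dynamic viscosity] = kg·m⁻¹·s⁻¹
All reduce to kg·m⁻¹·s⁻¹ except B., which is kg·m·s⁻¹.

B.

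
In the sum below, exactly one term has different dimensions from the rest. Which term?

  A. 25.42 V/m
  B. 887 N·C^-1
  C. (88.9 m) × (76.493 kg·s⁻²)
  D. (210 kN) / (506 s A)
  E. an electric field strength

C.

In SI base units:
  A. V·m⁻¹ = J·C⁻¹·m⁻¹ = kg·m·s⁻³·A⁻¹
  B. N·C⁻¹ = kg·m·s⁻²·(s·A)⁻¹ = kg·m·s⁻³·A⁻¹
  C. [m] · [kg·s⁻²] = kg·m·s⁻²
  D. [kg·m·s⁻²] / [s·A] = kg·m·s⁻³·A⁻¹
  E. [electric field strength] = kg·m·s⁻³·A⁻¹
All reduce to kg·m·s⁻³·A⁻¹ except C., which is kg·m·s⁻².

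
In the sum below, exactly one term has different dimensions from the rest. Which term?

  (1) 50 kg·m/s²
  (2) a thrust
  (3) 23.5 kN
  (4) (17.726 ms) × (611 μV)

Reduce each to base SI dimensions:
  (1) kg·m·s⁻²
  (2) [thrust] = kg·m·s⁻²
  (3) N = kg·m·s⁻²
  (4) [s] · [kg·m²·s⁻³·A⁻¹] = kg·m²·s⁻²·A⁻¹
All reduce to kg·m·s⁻² except (4), which is kg·m²·s⁻²·A⁻¹.

(4)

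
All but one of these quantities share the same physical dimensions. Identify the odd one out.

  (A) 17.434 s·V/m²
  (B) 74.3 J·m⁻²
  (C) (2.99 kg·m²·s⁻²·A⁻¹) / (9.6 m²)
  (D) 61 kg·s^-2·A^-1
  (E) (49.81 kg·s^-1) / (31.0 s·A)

In SI base units:
  (A) V·s·m⁻² = J·C⁻¹·s·m⁻² = kg·s⁻²·A⁻¹
  (B) J·m⁻² = N·m·m⁻² = kg·s⁻²
  (C) [kg·m²·s⁻²·A⁻¹] / [m²] = kg·s⁻²·A⁻¹
  (D) kg·s⁻²·A⁻¹
  (E) [kg·s⁻¹] / [s·A] = kg·s⁻²·A⁻¹
All reduce to kg·s⁻²·A⁻¹ except (B), which is kg·s⁻².

(B)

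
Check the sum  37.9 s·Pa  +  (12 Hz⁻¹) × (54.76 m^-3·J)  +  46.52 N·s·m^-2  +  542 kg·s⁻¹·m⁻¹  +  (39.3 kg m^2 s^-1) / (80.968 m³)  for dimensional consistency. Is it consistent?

Yes

Dimensions:
  37.9 s·Pa:  Pa·s = N·m⁻²·s = kg·m⁻¹·s⁻¹
  (12 Hz⁻¹) × (54.76 m^-3·J):  [s] · [kg·m⁻¹·s⁻²] = kg·m⁻¹·s⁻¹
  46.52 N·s·m^-2:  N·s·m⁻² = kg·m·s⁻²·s·m⁻² = kg·m⁻¹·s⁻¹
  542 kg·s⁻¹·m⁻¹:  kg·m⁻¹·s⁻¹
  (39.3 kg m^2 s^-1) / (80.968 m³):  [kg·m²·s⁻¹] / [m³] = kg·m⁻¹·s⁻¹
Every term reduces to kg·m⁻¹·s⁻¹.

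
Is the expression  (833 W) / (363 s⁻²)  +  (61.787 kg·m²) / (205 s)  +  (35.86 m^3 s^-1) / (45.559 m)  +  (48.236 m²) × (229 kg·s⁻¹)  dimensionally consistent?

No

Reduce each to base SI dimensions:
  (833 W) / (363 s⁻²):  [kg·m²·s⁻³] / [s⁻²] = kg·m²·s⁻¹
  (61.787 kg·m²) / (205 s):  [kg·m²] / [s] = kg·m²·s⁻¹
  (35.86 m^3 s^-1) / (45.559 m):  [m³·s⁻¹] / [m] = m²·s⁻¹
  (48.236 m²) × (229 kg·s⁻¹):  [m²] · [kg·s⁻¹] = kg·m²·s⁻¹
The terms do not share a single dimension (kg·m²·s⁻¹ vs m²·s⁻¹).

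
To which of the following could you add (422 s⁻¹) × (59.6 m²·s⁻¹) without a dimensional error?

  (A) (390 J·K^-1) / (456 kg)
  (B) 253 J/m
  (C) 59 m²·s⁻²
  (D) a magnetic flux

Reference: [s⁻¹] · [m²·s⁻¹] = m²·s⁻².
Each option:
  (A) [kg·m²·s⁻²·K⁻¹] / [kg] = m²·s⁻²·K⁻¹
  (B) J·m⁻¹ = N·m·m⁻¹ = kg·m·s⁻²
  (C) m²·s⁻²  ← same
  (D) [magnetic flux] = kg·m²·s⁻²·A⁻¹
Only (C) matches m²·s⁻².

(C)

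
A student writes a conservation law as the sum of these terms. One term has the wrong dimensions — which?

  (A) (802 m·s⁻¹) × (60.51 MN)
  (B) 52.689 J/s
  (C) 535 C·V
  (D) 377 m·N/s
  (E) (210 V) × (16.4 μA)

Expand each in SI base units:
  (A) [m·s⁻¹] · [kg·m·s⁻²] = kg·m²·s⁻³
  (B) J·s⁻¹ = N·m·s⁻¹ = kg·m²·s⁻³
  (C) C·V = s·A·J·C⁻¹ = kg·m²·s⁻²
  (D) N·m·s⁻¹ = kg·m·s⁻²·m·s⁻¹ = kg·m²·s⁻³
  (E) [kg·m²·s⁻³·A⁻¹] · [A] = kg·m²·s⁻³
All reduce to kg·m²·s⁻³ except (C), which is kg·m²·s⁻².

(C)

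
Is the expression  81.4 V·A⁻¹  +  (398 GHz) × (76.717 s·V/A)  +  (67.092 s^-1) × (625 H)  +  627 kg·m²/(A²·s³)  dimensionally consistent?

Work out the base dimensions of each:
  81.4 V·A⁻¹:  V·A⁻¹ = J·C⁻¹·A⁻¹ = kg·m²·s⁻³·A⁻²
  (398 GHz) × (76.717 s·V/A):  [s⁻¹] · [kg·m²·s⁻²·A⁻²] = kg·m²·s⁻³·A⁻²
  (67.092 s^-1) × (625 H):  [s⁻¹] · [kg·m²·s⁻²·A⁻²] = kg·m²·s⁻³·A⁻²
  627 kg·m²/(A²·s³):  kg·m²·s⁻³·A⁻²
Every term reduces to kg·m²·s⁻³·A⁻².

Yes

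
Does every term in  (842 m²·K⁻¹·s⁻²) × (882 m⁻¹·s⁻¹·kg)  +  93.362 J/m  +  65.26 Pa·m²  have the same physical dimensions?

No

Expand each in SI base units:
  (842 m²·K⁻¹·s⁻²) × (882 m⁻¹·s⁻¹·kg):  [m²·s⁻²·K⁻¹] · [kg·m⁻¹·s⁻¹] = kg·m·s⁻³·K⁻¹
  93.362 J/m:  J·m⁻¹ = N·m·m⁻¹ = kg·m·s⁻²
  65.26 Pa·m²:  Pa·m² = N·m⁻²·m² = kg·m·s⁻²
The terms do not share a single dimension (kg·m·s⁻² vs kg·m·s⁻³·K⁻¹).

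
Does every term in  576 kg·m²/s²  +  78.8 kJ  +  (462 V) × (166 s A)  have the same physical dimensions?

Dimensions:
  576 kg·m²/s²:  kg·m²·s⁻²
  78.8 kJ:  J = N·m = kg·m²·s⁻²
  (462 V) × (166 s A):  [kg·m²·s⁻³·A⁻¹] · [s·A] = kg·m²·s⁻²
Every term reduces to kg·m²·s⁻².

Yes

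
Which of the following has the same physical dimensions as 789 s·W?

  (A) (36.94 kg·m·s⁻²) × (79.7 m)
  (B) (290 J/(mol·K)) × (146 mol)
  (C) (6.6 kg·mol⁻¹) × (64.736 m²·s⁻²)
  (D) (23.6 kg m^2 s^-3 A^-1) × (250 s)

Reference: W·s = J·s⁻¹·s = kg·m²·s⁻².
Each option:
  (A) [kg·m·s⁻²] · [m] = kg·m²·s⁻²  ← same
  (B) [kg·m²·s⁻²·K⁻¹·mol⁻¹] · [mol] = kg·m²·s⁻²·K⁻¹
  (C) [kg·mol⁻¹] · [m²·s⁻²] = kg·m²·s⁻²·mol⁻¹
  (D) [kg·m²·s⁻³·A⁻¹] · [s] = kg·m²·s⁻²·A⁻¹
Only (A) matches kg·m²·s⁻².

(A)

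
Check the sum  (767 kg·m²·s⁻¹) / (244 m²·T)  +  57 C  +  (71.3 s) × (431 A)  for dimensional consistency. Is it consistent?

Reduce each to base SI dimensions:
  (767 kg·m²·s⁻¹) / (244 m²·T):  [kg·m²·s⁻¹] / [kg·m²·s⁻²·A⁻¹] = s·A
  57 C:  C = s·A
  (71.3 s) × (431 A):  [s] · [A] = s·A
Every term reduces to s·A.

Yes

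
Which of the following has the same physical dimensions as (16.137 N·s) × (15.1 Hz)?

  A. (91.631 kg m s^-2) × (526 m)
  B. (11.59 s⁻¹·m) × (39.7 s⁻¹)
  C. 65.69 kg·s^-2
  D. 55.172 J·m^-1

Reference: [kg·m·s⁻¹] · [s⁻¹] = kg·m·s⁻².
Each option:
  A. [kg·m·s⁻²] · [m] = kg·m²·s⁻²
  B. [m·s⁻¹] · [s⁻¹] = m·s⁻²
  C. kg·s⁻²
  D. J·m⁻¹ = N·m·m⁻¹ = kg·m·s⁻²  ← same
Only D. matches kg·m·s⁻².

D.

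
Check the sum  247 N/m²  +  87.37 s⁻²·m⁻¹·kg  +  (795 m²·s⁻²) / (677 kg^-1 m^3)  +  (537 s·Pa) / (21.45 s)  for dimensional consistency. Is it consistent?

Yes

In SI base units:
  247 N/m²:  N·m⁻² = kg·m·s⁻²·m⁻² = kg·m⁻¹·s⁻²
  87.37 s⁻²·m⁻¹·kg:  kg·m⁻¹·s⁻²
  (795 m²·s⁻²) / (677 kg^-1 m^3):  [m²·s⁻²] / [kg⁻¹·m³] = kg·m⁻¹·s⁻²
  (537 s·Pa) / (21.45 s):  [kg·m⁻¹·s⁻¹] / [s] = kg·m⁻¹·s⁻²
Every term reduces to kg·m⁻¹·s⁻².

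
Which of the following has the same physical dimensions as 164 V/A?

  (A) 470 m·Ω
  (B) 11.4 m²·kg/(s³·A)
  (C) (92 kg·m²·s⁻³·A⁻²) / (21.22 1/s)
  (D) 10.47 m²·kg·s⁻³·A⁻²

Reference: V·A⁻¹ = J·C⁻¹·A⁻¹ = kg·m²·s⁻³·A⁻².
Each option:
  (A) Ω·m = V·A⁻¹·m = kg·m³·s⁻³·A⁻²
  (B) kg·m²·s⁻³·A⁻¹
  (C) [kg·m²·s⁻³·A⁻²] / [s⁻¹] = kg·m²·s⁻²·A⁻²
  (D) kg·m²·s⁻³·A⁻²  ← same
Only (D) matches kg·m²·s⁻³·A⁻².

(D)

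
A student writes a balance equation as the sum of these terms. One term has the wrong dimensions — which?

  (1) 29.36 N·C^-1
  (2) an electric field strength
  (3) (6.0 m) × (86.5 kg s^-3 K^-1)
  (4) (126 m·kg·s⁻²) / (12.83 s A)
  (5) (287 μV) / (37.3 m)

(3)

In SI base units:
  (1) N·C⁻¹ = kg·m·s⁻²·(s·A)⁻¹ = kg·m·s⁻³·A⁻¹
  (2) [electric field strength] = kg·m·s⁻³·A⁻¹
  (3) [m] · [kg·s⁻³·K⁻¹] = kg·m·s⁻³·K⁻¹
  (4) [kg·m·s⁻²] / [s·A] = kg·m·s⁻³·A⁻¹
  (5) [kg·m²·s⁻³·A⁻¹] / [m] = kg·m·s⁻³·A⁻¹
All reduce to kg·m·s⁻³·A⁻¹ except (3), which is kg·m·s⁻³·K⁻¹.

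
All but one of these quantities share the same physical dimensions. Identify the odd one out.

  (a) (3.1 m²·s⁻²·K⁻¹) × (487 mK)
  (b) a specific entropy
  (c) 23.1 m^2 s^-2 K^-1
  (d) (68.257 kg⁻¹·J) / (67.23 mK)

(a)

Reduce each to base SI dimensions:
  (a) [m²·s⁻²·K⁻¹] · [K] = m²·s⁻²
  (b) [specific entropy] = m²·s⁻²·K⁻¹
  (c) m²·s⁻²·K⁻¹
  (d) [m²·s⁻²] / [K] = m²·s⁻²·K⁻¹
All reduce to m²·s⁻²·K⁻¹ except (a), which is m²·s⁻².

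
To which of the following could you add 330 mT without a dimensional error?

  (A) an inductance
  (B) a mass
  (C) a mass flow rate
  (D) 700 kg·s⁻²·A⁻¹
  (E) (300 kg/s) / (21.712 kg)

Reference: T = Wb·m⁻² = kg·s⁻²·A⁻¹.
Each option:
  (A) [inductance] = kg·m²·s⁻²·A⁻²
  (B) [mass] = kg
  (C) [mass flow rate] = kg·s⁻¹
  (D) kg·s⁻²·A⁻¹  ← same
  (E) [kg·s⁻¹] / [kg] = s⁻¹
Only (D) matches kg·s⁻²·A⁻¹.

(D)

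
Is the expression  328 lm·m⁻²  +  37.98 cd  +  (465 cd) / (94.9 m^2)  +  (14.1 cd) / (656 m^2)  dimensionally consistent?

No

Expand each in SI base units:
  328 lm·m⁻²:  lm·m⁻² = cd·m⁻² = m⁻²·cd
  37.98 cd:  cd
  (465 cd) / (94.9 m^2):  [cd] / [m²] = m⁻²·cd
  (14.1 cd) / (656 m^2):  [cd] / [m²] = m⁻²·cd
The terms do not share a single dimension (cd vs m⁻²·cd).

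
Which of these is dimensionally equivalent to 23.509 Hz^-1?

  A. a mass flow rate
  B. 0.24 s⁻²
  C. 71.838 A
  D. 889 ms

Reference: Hz⁻¹ = (s⁻¹)⁻¹ = s.
Each option:
  A. [mass flow rate] = kg·s⁻¹
  B. s⁻²
  C. A
  D. s  ← same
Only D. matches s.

D.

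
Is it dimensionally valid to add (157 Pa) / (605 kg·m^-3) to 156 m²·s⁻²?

Yes

Work out the base dimensions of each:
  (157 Pa) / (605 kg·m^-3):  [kg·m⁻¹·s⁻²] / [kg·m⁻³] = m²·s⁻²
  156 m²·s⁻²:  m²·s⁻²
Both are m²·s⁻², so they have the same dimensions and can be added.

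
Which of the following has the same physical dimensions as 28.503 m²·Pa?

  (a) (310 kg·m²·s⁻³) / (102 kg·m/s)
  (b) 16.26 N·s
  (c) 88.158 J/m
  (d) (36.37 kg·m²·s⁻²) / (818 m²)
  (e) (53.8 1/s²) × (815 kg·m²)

Reference: Pa·m² = N·m⁻²·m² = kg·m·s⁻².
Each option:
  (a) [kg·m²·s⁻³] / [kg·m·s⁻¹] = m·s⁻²
  (b) N·s = kg·m·s⁻²·s = kg·m·s⁻¹
  (c) J·m⁻¹ = N·m·m⁻¹ = kg·m·s⁻²  ← same
  (d) [kg·m²·s⁻²] / [m²] = kg·s⁻²
  (e) [s⁻²] · [kg·m²] = kg·m²·s⁻²
Only (c) matches kg·m·s⁻².

(c)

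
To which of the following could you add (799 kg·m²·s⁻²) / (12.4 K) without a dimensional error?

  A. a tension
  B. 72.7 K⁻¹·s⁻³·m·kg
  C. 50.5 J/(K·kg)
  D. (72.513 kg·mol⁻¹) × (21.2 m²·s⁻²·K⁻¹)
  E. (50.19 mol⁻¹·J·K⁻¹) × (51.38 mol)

E.

Reference: [kg·m²·s⁻²] / [K] = kg·m²·s⁻²·K⁻¹.
Each option:
  A. [tension] = kg·m·s⁻²
  B. kg·m·s⁻³·K⁻¹
  C. J·kg⁻¹·K⁻¹ = N·m·kg⁻¹·K⁻¹ = m²·s⁻²·K⁻¹
  D. [kg·mol⁻¹] · [m²·s⁻²·K⁻¹] = kg·m²·s⁻²·K⁻¹·mol⁻¹
  E. [kg·m²·s⁻²·K⁻¹·mol⁻¹] · [mol] = kg·m²·s⁻²·K⁻¹  ← same
Only E. matches kg·m²·s⁻²·K⁻¹.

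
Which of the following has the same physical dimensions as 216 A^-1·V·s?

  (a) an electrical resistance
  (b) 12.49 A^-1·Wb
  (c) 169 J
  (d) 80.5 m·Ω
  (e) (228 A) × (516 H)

Reference: V·s·A⁻¹ = J·C⁻¹·s·A⁻¹ = kg·m²·s⁻²·A⁻².
Each option:
  (a) [electrical resistance] = kg·m²·s⁻³·A⁻²
  (b) Wb·A⁻¹ = V·s·A⁻¹ = kg·m²·s⁻²·A⁻²  ← same
  (c) J = N·m = kg·m²·s⁻²
  (d) Ω·m = V·A⁻¹·m = kg·m³·s⁻³·A⁻²
  (e) [A] · [kg·m²·s⁻²·A⁻²] = kg·m²·s⁻²·A⁻¹
Only (b) matches kg·m²·s⁻²·A⁻².

(b)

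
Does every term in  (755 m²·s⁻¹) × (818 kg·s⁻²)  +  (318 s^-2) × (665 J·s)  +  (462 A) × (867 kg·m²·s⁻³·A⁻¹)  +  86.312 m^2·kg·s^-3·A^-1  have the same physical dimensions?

No

In SI base units:
  (755 m²·s⁻¹) × (818 kg·s⁻²):  [m²·s⁻¹] · [kg·s⁻²] = kg·m²·s⁻³
  (318 s^-2) × (665 J·s):  [s⁻²] · [kg·m²·s⁻¹] = kg·m²·s⁻³
  (462 A) × (867 kg·m²·s⁻³·A⁻¹):  [A] · [kg·m²·s⁻³·A⁻¹] = kg·m²·s⁻³
  86.312 m^2·kg·s^-3·A^-1:  kg·m²·s⁻³·A⁻¹
The terms do not share a single dimension (kg·m²·s⁻³ vs kg·m²·s⁻³·A⁻¹).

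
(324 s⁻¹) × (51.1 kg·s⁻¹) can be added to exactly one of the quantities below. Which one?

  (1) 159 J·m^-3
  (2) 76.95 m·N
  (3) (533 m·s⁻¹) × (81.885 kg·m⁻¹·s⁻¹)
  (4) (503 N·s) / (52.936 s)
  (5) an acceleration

(3)

Reference: [s⁻¹] · [kg·s⁻¹] = kg·s⁻².
Each option:
  (1) J·m⁻³ = N·m·m⁻³ = kg·m⁻¹·s⁻²
  (2) N·m = kg·m·s⁻²·m = kg·m²·s⁻²
  (3) [m·s⁻¹] · [kg·m⁻¹·s⁻¹] = kg·s⁻²  ← same
  (4) [kg·m·s⁻¹] / [s] = kg·m·s⁻²
  (5) [acceleration] = m·s⁻²
Only (3) matches kg·s⁻².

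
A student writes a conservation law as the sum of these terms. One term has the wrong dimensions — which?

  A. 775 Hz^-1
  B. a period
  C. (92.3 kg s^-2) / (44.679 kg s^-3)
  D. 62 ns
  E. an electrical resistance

E.

Work out the base dimensions of each:
  A. Hz⁻¹ = (s⁻¹)⁻¹ = s
  B. [period] = s
  C. [kg·s⁻²] / [kg·s⁻³] = s
  D. s
  E. [electrical resistance] = kg·m²·s⁻³·A⁻²
All reduce to s except E., which is kg·m²·s⁻³·A⁻².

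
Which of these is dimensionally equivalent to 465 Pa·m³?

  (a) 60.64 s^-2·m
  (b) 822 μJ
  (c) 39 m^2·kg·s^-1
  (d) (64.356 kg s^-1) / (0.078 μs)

(b)

Reference: Pa·m³ = N·m⁻²·m³ = kg·m²·s⁻².
Each option:
  (a) m·s⁻²
  (b) J = N·m = kg·m²·s⁻²  ← same
  (c) kg·m²·s⁻¹
  (d) [kg·s⁻¹] / [s] = kg·s⁻²
Only (b) matches kg·m²·s⁻².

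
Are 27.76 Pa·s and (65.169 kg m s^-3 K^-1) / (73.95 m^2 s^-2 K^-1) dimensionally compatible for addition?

Yes

In SI base units:
  27.76 Pa·s:  Pa·s = N·m⁻²·s = kg·m⁻¹·s⁻¹
  (65.169 kg m s^-3 K^-1) / (73.95 m^2 s^-2 K^-1):  [kg·m·s⁻³·K⁻¹] / [m²·s⁻²·K⁻¹] = kg·m⁻¹·s⁻¹
Both are kg·m⁻¹·s⁻¹, so they have the same dimensions and can be added.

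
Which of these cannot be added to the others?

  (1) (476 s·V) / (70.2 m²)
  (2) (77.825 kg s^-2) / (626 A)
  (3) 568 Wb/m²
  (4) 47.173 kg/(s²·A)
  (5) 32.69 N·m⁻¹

Reduce each to base SI dimensions:
  (1) [kg·m²·s⁻²·A⁻¹] / [m²] = kg·s⁻²·A⁻¹
  (2) [kg·s⁻²] / [A] = kg·s⁻²·A⁻¹
  (3) Wb·m⁻² = V·s·m⁻² = kg·s⁻²·A⁻¹
  (4) kg·s⁻²·A⁻¹
  (5) N·m⁻¹ = kg·m·s⁻²·m⁻¹ = kg·s⁻²
All reduce to kg·s⁻²·A⁻¹ except (5), which is kg·s⁻².

(5)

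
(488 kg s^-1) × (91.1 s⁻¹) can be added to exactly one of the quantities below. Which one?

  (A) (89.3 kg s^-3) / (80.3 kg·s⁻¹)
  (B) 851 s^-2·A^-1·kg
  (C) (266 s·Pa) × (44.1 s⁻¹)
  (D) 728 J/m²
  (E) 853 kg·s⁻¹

Reference: [kg·s⁻¹] · [s⁻¹] = kg·s⁻².
Each option:
  (A) [kg·s⁻³] / [kg·s⁻¹] = s⁻²
  (B) kg·s⁻²·A⁻¹
  (C) [kg·m⁻¹·s⁻¹] · [s⁻¹] = kg·m⁻¹·s⁻²
  (D) J·m⁻² = N·m·m⁻² = kg·s⁻²  ← same
  (E) kg·s⁻¹
Only (D) matches kg·s⁻².

(D)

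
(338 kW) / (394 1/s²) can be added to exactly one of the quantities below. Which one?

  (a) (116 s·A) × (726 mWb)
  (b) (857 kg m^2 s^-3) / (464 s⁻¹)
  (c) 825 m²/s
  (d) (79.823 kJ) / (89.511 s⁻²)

Reference: [kg·m²·s⁻³] / [s⁻²] = kg·m²·s⁻¹.
Each option:
  (a) [s·A] · [kg·m²·s⁻²·A⁻¹] = kg·m²·s⁻¹  ← same
  (b) [kg·m²·s⁻³] / [s⁻¹] = kg·m²·s⁻²
  (c) m²·s⁻¹
  (d) [kg·m²·s⁻²] / [s⁻²] = kg·m²
Only (a) matches kg·m²·s⁻¹.

(a)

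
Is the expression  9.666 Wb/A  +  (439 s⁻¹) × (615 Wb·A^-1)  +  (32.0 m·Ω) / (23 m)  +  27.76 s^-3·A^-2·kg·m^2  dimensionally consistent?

Work out the base dimensions of each:
  9.666 Wb/A:  Wb·A⁻¹ = V·s·A⁻¹ = kg·m²·s⁻²·A⁻²
  (439 s⁻¹) × (615 Wb·A^-1):  [s⁻¹] · [kg·m²·s⁻²·A⁻²] = kg·m²·s⁻³·A⁻²
  (32.0 m·Ω) / (23 m):  [kg·m³·s⁻³·A⁻²] / [m] = kg·m²·s⁻³·A⁻²
  27.76 s^-3·A^-2·kg·m^2:  kg·m²·s⁻³·A⁻²
The terms do not share a single dimension (kg·m²·s⁻²·A⁻² vs kg·m²·s⁻³·A⁻²).

No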